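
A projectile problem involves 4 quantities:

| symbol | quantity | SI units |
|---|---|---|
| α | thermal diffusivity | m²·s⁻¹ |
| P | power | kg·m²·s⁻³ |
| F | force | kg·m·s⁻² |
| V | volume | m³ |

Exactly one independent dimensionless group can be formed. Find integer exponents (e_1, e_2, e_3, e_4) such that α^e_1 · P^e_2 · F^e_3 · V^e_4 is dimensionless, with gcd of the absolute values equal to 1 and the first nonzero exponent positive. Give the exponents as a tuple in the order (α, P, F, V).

(3, -3, 3, -1)

M: e_1·(0) + e_2·(1) + e_3·(1) + e_4·(0) = 0
L: e_1·(2) + e_2·(2) + e_3·(1) + e_4·(3) = 0
T: e_1·(-1) + e_2·(-3) + e_3·(-2) + e_4·(0) = 0
Solving this homogeneous linear system for the smallest-integer solution (first nonzero entry positive) gives (3, -3, 3, -1).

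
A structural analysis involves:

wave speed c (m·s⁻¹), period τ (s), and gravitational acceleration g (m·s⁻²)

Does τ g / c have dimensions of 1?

yes

Sum the exponent of each base dimension across the product:
  L: −[c]_L + [τ]_L + [g]_L = −(1) + (0) + (1) = 0
  T: −[c]_T + [τ]_T + [g]_T = −(-1) + (1) + (-2) = 0
All base exponents vanish — dimensionless.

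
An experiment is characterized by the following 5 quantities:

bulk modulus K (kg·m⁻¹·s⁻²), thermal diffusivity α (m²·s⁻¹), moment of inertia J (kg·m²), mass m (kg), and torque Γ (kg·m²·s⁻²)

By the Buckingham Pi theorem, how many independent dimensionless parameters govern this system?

There are 5 variables and 3 base dimensions (M, L, T).
The dimension matrix has rank 3.
Independent dimensionless groups: 5 − 3 = 2.

2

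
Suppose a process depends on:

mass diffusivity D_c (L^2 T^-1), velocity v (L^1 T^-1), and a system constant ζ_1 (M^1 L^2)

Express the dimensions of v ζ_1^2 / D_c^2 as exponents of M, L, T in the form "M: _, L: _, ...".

Collect each base-dimension exponent across the product:
  M: −2·(0) + (0) + 2·(1) = 2
  L: −2·(2) + (1) + 2·(2) = 1
  T: −2·(-1) + (-1) + 2·(0) = 1
So the dimensions are [M² L T].

M: 2, L: 1, T: 1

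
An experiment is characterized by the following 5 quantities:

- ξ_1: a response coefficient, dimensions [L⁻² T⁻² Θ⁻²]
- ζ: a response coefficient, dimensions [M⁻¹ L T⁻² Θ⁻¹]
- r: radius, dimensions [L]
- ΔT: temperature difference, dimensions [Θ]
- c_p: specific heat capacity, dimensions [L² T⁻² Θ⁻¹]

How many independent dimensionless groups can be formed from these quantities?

There are 5 variables and 4 base dimensions (M, L, T, Θ).
The dimension matrix has rank 4.
Independent dimensionless groups: 5 − 4 = 1.

1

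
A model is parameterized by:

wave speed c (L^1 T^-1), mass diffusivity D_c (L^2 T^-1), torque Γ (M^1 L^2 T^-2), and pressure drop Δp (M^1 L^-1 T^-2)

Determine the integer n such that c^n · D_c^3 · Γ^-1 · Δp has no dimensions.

-3

Balance the L exponent: (1)·n from c, plus 3·(2) − (2) + (-1) = 3 from the rest, must sum to zero.
n + 3 = 0, so n = -3.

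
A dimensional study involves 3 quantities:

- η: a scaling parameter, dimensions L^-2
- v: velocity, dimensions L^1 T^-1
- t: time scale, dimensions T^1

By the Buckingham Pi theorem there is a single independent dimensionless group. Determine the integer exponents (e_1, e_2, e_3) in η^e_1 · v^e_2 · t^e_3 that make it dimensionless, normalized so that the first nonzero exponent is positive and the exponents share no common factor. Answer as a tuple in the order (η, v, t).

L: e_1·(-2) + e_2·(1) + e_3·(0) = 0
T: e_1·(0) + e_2·(-1) + e_3·(1) = 0
Solving this homogeneous linear system for the smallest-integer solution (first nonzero entry positive) gives (1, 2, 2).

(1, 2, 2)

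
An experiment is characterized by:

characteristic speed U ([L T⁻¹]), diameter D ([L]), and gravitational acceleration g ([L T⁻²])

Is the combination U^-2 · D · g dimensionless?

yes

Sum the exponent of each base dimension across the product:
  M: −2·[U]_M + [D]_M + [g]_M = −2·(0) + (0) + (0) = 0
  L: −2·[U]_L + [D]_L + [g]_L = −2·(1) + (1) + (1) = 0
  T: −2·[U]_T + [D]_T + [g]_T = −2·(-1) + (0) + (-2) = 0
All base exponents vanish — dimensionless.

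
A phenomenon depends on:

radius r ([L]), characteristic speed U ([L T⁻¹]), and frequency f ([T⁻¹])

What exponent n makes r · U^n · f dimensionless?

Balance the L exponent: (1)·n from U, plus (1) + (0) = 1 from the rest, must sum to zero.
n + 1 = 0, so n = -1.

-1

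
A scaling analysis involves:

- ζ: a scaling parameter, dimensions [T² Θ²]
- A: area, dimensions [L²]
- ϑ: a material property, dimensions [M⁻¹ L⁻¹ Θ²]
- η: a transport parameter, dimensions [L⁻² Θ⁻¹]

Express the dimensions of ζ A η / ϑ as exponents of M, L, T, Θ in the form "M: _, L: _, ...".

M: 1, L: 1, T: 2, Θ: -1

Collect each base-dimension exponent across the product:
  M: (0) + (0) − (-1) + (0) = 1
  L: (0) + (2) − (-1) + (-2) = 1
  T: (2) + (0) − (0) + (0) = 2
  Θ: (2) + (0) − (2) + (-1) = -1
So the dimensions are [M L T² Θ⁻¹].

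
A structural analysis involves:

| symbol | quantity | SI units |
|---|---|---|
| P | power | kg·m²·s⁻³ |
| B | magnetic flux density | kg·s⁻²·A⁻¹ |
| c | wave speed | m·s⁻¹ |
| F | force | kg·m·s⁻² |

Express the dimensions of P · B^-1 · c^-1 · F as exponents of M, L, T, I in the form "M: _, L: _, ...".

M: 1, L: 2, T: -2, I: 1

Collect each base-dimension exponent across the product:
  M: (1) − (1) − (0) + (1) = 1
  L: (2) − (0) − (1) + (1) = 2
  T: (-3) − (-2) − (-1) + (-2) = -2
  I: (0) − (-1) − (0) + (0) = 1
So the dimensions are [M L² T⁻² I].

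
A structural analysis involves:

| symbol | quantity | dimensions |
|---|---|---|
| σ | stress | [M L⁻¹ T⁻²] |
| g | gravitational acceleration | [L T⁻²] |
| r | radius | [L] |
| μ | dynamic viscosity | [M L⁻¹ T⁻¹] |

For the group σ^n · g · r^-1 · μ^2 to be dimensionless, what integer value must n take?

-2

Balance the M exponent: (1)·n from σ, plus (0) − (0) + 2·(1) = 2 from the rest, must sum to zero.
n + 2 = 0, so n = -2.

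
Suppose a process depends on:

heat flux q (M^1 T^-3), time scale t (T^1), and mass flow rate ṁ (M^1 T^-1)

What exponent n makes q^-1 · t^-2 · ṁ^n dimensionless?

Balance the M exponent: (1)·n from ṁ, plus −(1) − 2·(0) = -1 from the rest, must sum to zero.
n − 1 = 0, so n = 1.

1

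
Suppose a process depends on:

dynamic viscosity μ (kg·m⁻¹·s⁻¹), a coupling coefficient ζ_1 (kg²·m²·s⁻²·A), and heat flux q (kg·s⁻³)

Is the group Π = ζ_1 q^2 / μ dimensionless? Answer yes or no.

Sum the exponent of each base dimension across the product:
  M: −[μ]_M + [ζ_1]_M + 2·[q]_M = −(1) + (2) + 2·(1) = 3
  L: −[μ]_L + [ζ_1]_L + 2·[q]_L = −(-1) + (2) + 2·(0) = 3
  T: −[μ]_T + [ζ_1]_T + 2·[q]_T = −(-1) + (-2) + 2·(-3) = -7
  I: −[μ]_I + [ζ_1]_I + 2·[q]_I = −(0) + (1) + 2·(0) = 1
Net dimensions [M³ L³ T⁻⁷ I] ≠ [1] — not dimensionless.

no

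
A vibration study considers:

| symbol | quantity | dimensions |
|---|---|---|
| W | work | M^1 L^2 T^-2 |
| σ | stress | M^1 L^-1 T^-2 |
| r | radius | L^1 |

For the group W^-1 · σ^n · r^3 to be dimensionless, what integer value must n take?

1

Balance the M exponent: (1)·n from σ, plus −(1) + 3·(0) = -1 from the rest, must sum to zero.
n − 1 = 0, so n = 1.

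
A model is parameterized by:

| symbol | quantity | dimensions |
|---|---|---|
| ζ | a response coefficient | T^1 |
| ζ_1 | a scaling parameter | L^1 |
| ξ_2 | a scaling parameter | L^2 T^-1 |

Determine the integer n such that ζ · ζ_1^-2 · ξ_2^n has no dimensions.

Balance the L exponent: (2)·n from ξ_2, plus (0) − 2·(1) = -2 from the rest, must sum to zero.
2n − 2 = 0, so n = 1.

1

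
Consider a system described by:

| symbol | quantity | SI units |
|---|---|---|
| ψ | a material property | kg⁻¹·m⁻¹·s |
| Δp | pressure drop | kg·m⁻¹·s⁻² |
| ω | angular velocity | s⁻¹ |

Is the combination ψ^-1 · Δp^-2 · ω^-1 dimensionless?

Sum the exponent of each base dimension across the product:
  M: −[ψ]_M − 2·[Δp]_M − [ω]_M = −(-1) − 2·(1) − (0) = -1
  L: −[ψ]_L − 2·[Δp]_L − [ω]_L = −(-1) − 2·(-1) − (0) = 3
  T: −[ψ]_T − 2·[Δp]_T − [ω]_T = −(1) − 2·(-2) − (-1) = 4
Net dimensions [M⁻¹ L³ T⁴] ≠ [1] — not dimensionless.

no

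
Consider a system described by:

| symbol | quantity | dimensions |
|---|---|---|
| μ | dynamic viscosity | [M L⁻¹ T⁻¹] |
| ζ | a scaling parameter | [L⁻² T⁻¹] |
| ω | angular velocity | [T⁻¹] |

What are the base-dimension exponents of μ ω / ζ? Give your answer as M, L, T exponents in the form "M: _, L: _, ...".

Collect each base-dimension exponent across the product:
  M: (1) − (0) + (0) = 1
  L: (-1) − (-2) + (0) = 1
  T: (-1) − (-1) + (-1) = -1
So the dimensions are [M L T⁻¹].

M: 1, L: 1, T: -1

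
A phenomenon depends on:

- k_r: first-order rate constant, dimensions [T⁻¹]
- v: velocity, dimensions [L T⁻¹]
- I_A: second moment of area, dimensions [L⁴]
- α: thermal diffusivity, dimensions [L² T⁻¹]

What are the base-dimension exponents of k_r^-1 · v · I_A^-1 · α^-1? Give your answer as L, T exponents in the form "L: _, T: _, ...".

Collect each base-dimension exponent across the product:
  L: −(0) + (1) − (4) − (2) = -5
  T: −(-1) + (-1) − (0) − (-1) = 1
So the dimensions are [L⁻⁵ T].

L: -5, T: 1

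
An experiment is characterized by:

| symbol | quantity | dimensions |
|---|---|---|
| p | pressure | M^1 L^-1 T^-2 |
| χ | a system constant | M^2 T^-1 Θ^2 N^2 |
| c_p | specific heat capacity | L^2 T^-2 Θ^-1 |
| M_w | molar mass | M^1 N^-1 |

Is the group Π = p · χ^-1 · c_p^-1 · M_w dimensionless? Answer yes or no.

Sum the exponent of each base dimension across the product:
  M: [p]_M − [χ]_M − [c_p]_M + [M_w]_M = (1) − (2) − (0) + (1) = 0
  L: [p]_L − [χ]_L − [c_p]_L + [M_w]_L = (-1) − (0) − (2) + (0) = -3
  T: [p]_T − [χ]_T − [c_p]_T + [M_w]_T = (-2) − (-1) − (-2) + (0) = 1
  Θ: [p]_Θ − [χ]_Θ − [c_p]_Θ + [M_w]_Θ = (0) − (2) − (-1) + (0) = -1
  N: [p]_N − [χ]_N − [c_p]_N + [M_w]_N = (0) − (2) − (0) + (-1) = -3
Net dimensions [L⁻³ T Θ⁻¹ N⁻³] ≠ [1] — not dimensionless.

no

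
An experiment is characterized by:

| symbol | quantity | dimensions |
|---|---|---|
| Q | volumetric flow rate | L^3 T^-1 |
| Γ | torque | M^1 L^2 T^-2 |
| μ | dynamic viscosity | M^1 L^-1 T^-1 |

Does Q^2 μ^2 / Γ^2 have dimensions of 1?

Sum the exponent of each base dimension across the product:
  M: 2·[Q]_M − 2·[Γ]_M + 2·[μ]_M = 2·(0) − 2·(1) + 2·(1) = 0
  L: 2·[Q]_L − 2·[Γ]_L + 2·[μ]_L = 2·(3) − 2·(2) + 2·(-1) = 0
  T: 2·[Q]_T − 2·[Γ]_T + 2·[μ]_T = 2·(-1) − 2·(-2) + 2·(-1) = 0
All base exponents vanish — dimensionless.

yes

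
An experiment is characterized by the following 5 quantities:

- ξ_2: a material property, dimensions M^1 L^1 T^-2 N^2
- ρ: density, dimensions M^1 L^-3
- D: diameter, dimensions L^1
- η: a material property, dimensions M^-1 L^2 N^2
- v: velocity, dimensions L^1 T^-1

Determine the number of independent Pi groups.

1

There are 5 variables and 4 base dimensions (M, L, T, N).
The dimension matrix has rank 4.
Independent dimensionless groups: 5 − 4 = 1.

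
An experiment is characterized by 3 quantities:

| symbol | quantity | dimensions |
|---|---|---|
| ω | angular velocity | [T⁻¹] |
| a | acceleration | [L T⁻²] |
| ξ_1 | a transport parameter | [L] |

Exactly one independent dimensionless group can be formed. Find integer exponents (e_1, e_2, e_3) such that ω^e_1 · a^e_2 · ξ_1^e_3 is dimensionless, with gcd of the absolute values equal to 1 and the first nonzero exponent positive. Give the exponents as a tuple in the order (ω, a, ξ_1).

L: e_1·(0) + e_2·(1) + e_3·(1) = 0
T: e_1·(-1) + e_2·(-2) + e_3·(0) = 0
Solving this homogeneous linear system for the smallest-integer solution (first nonzero entry positive) gives (2, -1, 1).

(2, -1, 1)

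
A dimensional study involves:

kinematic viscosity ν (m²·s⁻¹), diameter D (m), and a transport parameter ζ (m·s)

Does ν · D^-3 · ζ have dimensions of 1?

Sum the exponent of each base dimension across the product:
  L: [ν]_L − 3·[D]_L + [ζ]_L = (2) − 3·(1) + (1) = 0
  T: [ν]_T − 3·[D]_T + [ζ]_T = (-1) − 3·(0) + (1) = 0
All base exponents vanish — dimensionless.

yes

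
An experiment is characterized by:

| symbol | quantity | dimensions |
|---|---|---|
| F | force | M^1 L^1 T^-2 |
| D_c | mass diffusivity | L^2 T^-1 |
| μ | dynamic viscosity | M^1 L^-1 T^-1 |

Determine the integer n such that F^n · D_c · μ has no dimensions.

-1

Balance the M exponent: (1)·n from F, plus (0) + (1) = 1 from the rest, must sum to zero.
n + 1 = 0, so n = -1.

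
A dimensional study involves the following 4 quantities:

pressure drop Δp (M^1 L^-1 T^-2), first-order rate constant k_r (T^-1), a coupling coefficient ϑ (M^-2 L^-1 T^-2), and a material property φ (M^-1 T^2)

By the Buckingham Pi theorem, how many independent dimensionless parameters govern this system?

1

There are 4 variables and 3 base dimensions (M, L, T).
The dimension matrix has rank 3.
Independent dimensionless groups: 4 − 3 = 1.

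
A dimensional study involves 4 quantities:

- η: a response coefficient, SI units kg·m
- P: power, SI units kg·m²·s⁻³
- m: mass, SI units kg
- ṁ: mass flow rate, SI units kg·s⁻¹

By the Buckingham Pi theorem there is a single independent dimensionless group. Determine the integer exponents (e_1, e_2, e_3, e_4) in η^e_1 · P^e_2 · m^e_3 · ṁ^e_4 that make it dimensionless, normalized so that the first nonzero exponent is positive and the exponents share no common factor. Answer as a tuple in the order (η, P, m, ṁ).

(2, -1, -4, 3)

M: e_1·(1) + e_2·(1) + e_3·(1) + e_4·(1) = 0
L: e_1·(1) + e_2·(2) + e_3·(0) + e_4·(0) = 0
T: e_1·(0) + e_2·(-3) + e_3·(0) + e_4·(-1) = 0
Solving this homogeneous linear system for the smallest-integer solution (first nonzero entry positive) gives (2, -1, -4, 3).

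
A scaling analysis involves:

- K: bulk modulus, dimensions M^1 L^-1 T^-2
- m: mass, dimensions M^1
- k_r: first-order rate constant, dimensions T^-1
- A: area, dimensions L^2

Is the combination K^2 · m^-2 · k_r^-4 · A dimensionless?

Sum the exponent of each base dimension across the product:
  M: 2·[K]_M − 2·[m]_M − 4·[k_r]_M + [A]_M = 2·(1) − 2·(1) − 4·(0) + (0) = 0
  L: 2·[K]_L − 2·[m]_L − 4·[k_r]_L + [A]_L = 2·(-1) − 2·(0) − 4·(0) + (2) = 0
  T: 2·[K]_T − 2·[m]_T − 4·[k_r]_T + [A]_T = 2·(-2) − 2·(0) − 4·(-1) + (0) = 0
All base exponents vanish — dimensionless.

yes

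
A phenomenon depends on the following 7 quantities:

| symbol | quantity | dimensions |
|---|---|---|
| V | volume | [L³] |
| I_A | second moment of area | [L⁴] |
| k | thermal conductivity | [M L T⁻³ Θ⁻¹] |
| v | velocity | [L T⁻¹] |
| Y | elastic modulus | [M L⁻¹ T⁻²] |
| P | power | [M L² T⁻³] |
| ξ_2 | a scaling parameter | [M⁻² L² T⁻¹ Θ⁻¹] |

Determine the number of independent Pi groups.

3

There are 7 variables and 4 base dimensions (M, L, T, Θ).
The dimension matrix has rank 4.
Independent dimensionless groups: 7 − 4 = 3.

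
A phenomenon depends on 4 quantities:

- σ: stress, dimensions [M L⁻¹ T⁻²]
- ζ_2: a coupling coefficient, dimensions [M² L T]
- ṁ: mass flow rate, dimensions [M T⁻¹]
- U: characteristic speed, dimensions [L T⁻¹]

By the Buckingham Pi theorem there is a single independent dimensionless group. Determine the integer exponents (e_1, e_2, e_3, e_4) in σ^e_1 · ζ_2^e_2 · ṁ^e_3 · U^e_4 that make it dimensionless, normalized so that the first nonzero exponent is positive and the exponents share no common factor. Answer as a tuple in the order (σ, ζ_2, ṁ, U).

(2, 1, -4, 1)

M: e_1·(1) + e_2·(2) + e_3·(1) + e_4·(0) = 0
L: e_1·(-1) + e_2·(1) + e_3·(0) + e_4·(1) = 0
T: e_1·(-2) + e_2·(1) + e_3·(-1) + e_4·(-1) = 0
Solving this homogeneous linear system for the smallest-integer solution (first nonzero entry positive) gives (2, 1, -4, 1).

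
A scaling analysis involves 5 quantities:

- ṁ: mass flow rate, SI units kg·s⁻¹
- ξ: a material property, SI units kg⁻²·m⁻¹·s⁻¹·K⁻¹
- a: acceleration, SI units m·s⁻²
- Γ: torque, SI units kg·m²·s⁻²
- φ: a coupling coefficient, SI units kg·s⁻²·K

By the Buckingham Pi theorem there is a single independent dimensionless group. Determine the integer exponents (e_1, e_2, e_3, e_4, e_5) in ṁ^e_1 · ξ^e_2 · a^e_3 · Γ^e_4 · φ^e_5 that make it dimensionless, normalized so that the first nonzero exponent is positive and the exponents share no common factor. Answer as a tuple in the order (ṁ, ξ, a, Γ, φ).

(1, -1, 3, -2, -1)

M: e_1·(1) + e_2·(-2) + e_3·(0) + e_4·(1) + e_5·(1) = 0
L: e_1·(0) + e_2·(-1) + e_3·(1) + e_4·(2) + e_5·(0) = 0
T: e_1·(-1) + e_2·(-1) + e_3·(-2) + e_4·(-2) + e_5·(-2) = 0
Θ: e_1·(0) + e_2·(-1) + e_3·(0) + e_4·(0) + e_5·(1) = 0
Solving this homogeneous linear system for the smallest-integer solution (first nonzero entry positive) gives (1, -1, 3, -2, -1).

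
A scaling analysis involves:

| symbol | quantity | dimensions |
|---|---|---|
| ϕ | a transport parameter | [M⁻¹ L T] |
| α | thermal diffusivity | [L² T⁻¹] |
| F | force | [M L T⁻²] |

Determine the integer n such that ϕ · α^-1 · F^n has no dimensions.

1

Balance the M exponent: (1)·n from F, plus (-1) − (0) = -1 from the rest, must sum to zero.
n − 1 = 0, so n = 1.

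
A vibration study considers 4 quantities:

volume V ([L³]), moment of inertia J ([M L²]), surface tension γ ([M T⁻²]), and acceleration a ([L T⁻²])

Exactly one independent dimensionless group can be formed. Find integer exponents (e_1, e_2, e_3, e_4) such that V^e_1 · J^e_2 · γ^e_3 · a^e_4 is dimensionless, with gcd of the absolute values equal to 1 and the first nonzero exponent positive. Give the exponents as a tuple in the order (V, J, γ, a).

M: e_1·(0) + e_2·(1) + e_3·(1) + e_4·(0) = 0
L: e_1·(3) + e_2·(2) + e_3·(0) + e_4·(1) = 0
T: e_1·(0) + e_2·(0) + e_3·(-2) + e_4·(-2) = 0
Solving this homogeneous linear system for the smallest-integer solution (first nonzero entry positive) gives (1, -1, 1, -1).

(1, -1, 1, -1)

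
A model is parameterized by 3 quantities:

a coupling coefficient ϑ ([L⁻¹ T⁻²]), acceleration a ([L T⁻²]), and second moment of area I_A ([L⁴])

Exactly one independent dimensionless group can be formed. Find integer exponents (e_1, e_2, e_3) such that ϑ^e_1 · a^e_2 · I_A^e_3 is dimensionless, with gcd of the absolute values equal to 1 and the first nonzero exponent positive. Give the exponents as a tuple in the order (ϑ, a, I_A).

(2, -2, 1)

L: e_1·(-1) + e_2·(1) + e_3·(4) = 0
T: e_1·(-2) + e_2·(-2) + e_3·(0) = 0
Solving this homogeneous linear system for the smallest-integer solution (first nonzero entry positive) gives (2, -2, 1).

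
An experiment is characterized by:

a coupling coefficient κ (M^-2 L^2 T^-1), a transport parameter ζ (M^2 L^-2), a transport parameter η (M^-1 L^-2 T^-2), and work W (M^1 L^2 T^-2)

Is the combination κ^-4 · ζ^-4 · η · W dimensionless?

yes

Sum the exponent of each base dimension across the product:
  M: −4·[κ]_M − 4·[ζ]_M + [η]_M + [W]_M = −4·(-2) − 4·(2) + (-1) + (1) = 0
  L: −4·[κ]_L − 4·[ζ]_L + [η]_L + [W]_L = −4·(2) − 4·(-2) + (-2) + (2) = 0
  T: −4·[κ]_T − 4·[ζ]_T + [η]_T + [W]_T = −4·(-1) − 4·(0) + (-2) + (-2) = 0
All base exponents vanish — dimensionless.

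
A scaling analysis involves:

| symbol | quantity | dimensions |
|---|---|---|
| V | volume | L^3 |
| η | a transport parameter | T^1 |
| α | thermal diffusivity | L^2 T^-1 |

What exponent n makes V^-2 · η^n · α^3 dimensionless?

Balance the T exponent: (1)·n from η, plus −2·(0) + 3·(-1) = -3 from the rest, must sum to zero.
n − 3 = 0, so n = 3.

3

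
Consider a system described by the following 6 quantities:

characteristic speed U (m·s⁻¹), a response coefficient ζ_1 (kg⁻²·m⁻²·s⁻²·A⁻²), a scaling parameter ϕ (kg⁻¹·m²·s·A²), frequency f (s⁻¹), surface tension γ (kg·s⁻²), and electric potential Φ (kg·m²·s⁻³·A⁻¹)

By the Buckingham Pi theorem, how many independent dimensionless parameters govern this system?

2

There are 6 variables and 4 base dimensions (M, L, T, I).
The dimension matrix has rank 4.
Independent dimensionless groups: 6 − 4 = 2.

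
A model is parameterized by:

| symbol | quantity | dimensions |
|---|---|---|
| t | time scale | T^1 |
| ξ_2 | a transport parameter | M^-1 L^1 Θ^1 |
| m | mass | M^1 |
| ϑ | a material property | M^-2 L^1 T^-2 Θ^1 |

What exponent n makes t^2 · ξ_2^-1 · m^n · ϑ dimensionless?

1

Balance the M exponent: (1)·n from m, plus 2·(0) − (-1) + (-2) = -1 from the rest, must sum to zero.
n − 1 = 0, so n = 1.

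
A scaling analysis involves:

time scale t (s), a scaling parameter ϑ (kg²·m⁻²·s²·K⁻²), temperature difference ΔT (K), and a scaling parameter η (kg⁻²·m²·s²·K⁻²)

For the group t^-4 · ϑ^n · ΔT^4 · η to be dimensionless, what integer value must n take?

1

Balance the M exponent: (2)·n from ϑ, plus −4·(0) + 4·(0) + (-2) = -2 from the rest, must sum to zero.
2n − 2 = 0, so n = 1.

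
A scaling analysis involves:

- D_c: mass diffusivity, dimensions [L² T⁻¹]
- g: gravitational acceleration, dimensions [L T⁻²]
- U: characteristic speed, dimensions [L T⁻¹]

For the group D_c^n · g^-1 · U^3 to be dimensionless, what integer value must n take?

Balance the L exponent: (2)·n from D_c, plus −(1) + 3·(1) = 2 from the rest, must sum to zero.
2n + 2 = 0, so n = -1.

-1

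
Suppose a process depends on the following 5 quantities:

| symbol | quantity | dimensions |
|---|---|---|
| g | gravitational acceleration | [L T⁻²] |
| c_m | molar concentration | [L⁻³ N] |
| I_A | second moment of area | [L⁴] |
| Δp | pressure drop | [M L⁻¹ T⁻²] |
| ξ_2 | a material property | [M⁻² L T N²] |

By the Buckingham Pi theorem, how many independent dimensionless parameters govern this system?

1

There are 5 variables and 4 base dimensions (M, L, T, N).
The dimension matrix has rank 4.
Independent dimensionless groups: 5 − 4 = 1.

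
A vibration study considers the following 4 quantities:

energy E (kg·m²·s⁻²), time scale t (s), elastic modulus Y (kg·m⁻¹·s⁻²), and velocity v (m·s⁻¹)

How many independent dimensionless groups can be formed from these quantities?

1

There are 4 variables and 3 base dimensions (M, L, T).
The dimension matrix has rank 3.
Independent dimensionless groups: 4 − 3 = 1.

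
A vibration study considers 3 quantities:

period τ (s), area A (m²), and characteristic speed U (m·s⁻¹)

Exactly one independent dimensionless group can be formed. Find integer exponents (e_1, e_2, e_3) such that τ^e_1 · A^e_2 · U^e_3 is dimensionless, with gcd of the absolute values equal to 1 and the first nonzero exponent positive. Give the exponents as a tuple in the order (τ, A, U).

L: e_1·(0) + e_2·(2) + e_3·(1) = 0
T: e_1·(1) + e_2·(0) + e_3·(-1) = 0
Solving this homogeneous linear system for the smallest-integer solution (first nonzero entry positive) gives (2, -1, 2).

(2, -1, 2)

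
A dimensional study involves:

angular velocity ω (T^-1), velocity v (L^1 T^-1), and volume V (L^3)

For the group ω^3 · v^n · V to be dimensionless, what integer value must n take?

Balance the L exponent: (1)·n from v, plus 3·(0) + (3) = 3 from the rest, must sum to zero.
n + 3 = 0, so n = -3.

-3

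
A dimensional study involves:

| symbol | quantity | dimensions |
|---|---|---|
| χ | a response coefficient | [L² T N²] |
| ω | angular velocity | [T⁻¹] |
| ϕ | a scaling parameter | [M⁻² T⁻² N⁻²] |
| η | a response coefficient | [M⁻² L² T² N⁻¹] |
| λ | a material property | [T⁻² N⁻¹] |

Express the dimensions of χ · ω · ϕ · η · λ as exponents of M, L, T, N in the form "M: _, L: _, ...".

Collect each base-dimension exponent across the product:
  M: (0) + (0) + (-2) + (-2) + (0) = -4
  L: (2) + (0) + (0) + (2) + (0) = 4
  T: (1) + (-1) + (-2) + (2) + (-2) = -2
  N: (2) + (0) + (-2) + (-1) + (-1) = -2
So the dimensions are [M⁻⁴ L⁴ T⁻² N⁻²].

M: -4, L: 4, T: -2, N: -2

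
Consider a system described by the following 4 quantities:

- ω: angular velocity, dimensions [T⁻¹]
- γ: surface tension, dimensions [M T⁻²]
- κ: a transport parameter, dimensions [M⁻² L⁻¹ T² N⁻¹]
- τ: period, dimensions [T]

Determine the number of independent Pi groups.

There are 4 variables and 4 base dimensions (M, L, T, N).
The dimension matrix has rank 3 (less than 4: the dimension vectors are linearly dependent).
Independent dimensionless groups: 4 − 3 = 1.

1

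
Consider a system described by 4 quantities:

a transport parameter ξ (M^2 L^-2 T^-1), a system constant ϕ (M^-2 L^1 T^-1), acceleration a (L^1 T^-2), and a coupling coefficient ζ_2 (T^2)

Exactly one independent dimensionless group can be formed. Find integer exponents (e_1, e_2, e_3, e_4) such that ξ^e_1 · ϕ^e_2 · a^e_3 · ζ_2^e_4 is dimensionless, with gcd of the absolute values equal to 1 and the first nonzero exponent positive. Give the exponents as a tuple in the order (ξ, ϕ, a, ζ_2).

M: e_1·(2) + e_2·(-2) + e_3·(0) + e_4·(0) = 0
L: e_1·(-2) + e_2·(1) + e_3·(1) + e_4·(0) = 0
T: e_1·(-1) + e_2·(-1) + e_3·(-2) + e_4·(2) = 0
Solving this homogeneous linear system for the smallest-integer solution (first nonzero entry positive) gives (1, 1, 1, 2).

(1, 1, 1, 2)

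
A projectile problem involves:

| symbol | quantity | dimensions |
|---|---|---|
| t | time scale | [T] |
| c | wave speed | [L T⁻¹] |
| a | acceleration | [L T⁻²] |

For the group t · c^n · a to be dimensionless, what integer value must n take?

Balance the L exponent: (1)·n from c, plus (0) + (1) = 1 from the rest, must sum to zero.
n + 1 = 0, so n = -1.

-1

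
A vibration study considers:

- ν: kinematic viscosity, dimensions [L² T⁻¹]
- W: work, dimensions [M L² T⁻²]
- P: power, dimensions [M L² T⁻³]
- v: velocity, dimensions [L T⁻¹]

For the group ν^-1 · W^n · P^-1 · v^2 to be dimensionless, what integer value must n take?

Balance the M exponent: (1)·n from W, plus −(0) − (1) + 2·(0) = -1 from the rest, must sum to zero.
n − 1 = 0, so n = 1.

1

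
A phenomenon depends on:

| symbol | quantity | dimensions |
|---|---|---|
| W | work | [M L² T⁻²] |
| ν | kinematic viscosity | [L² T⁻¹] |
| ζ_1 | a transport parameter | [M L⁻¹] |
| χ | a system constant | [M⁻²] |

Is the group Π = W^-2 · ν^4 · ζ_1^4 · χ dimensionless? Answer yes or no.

yes

Sum the exponent of each base dimension across the product:
  M: −2·[W]_M + 4·[ν]_M + 4·[ζ_1]_M + [χ]_M = −2·(1) + 4·(0) + 4·(1) + (-2) = 0
  L: −2·[W]_L + 4·[ν]_L + 4·[ζ_1]_L + [χ]_L = −2·(2) + 4·(2) + 4·(-1) + (0) = 0
  T: −2·[W]_T + 4·[ν]_T + 4·[ζ_1]_T + [χ]_T = −2·(-2) + 4·(-1) + 4·(0) + (0) = 0
All base exponents vanish — dimensionless.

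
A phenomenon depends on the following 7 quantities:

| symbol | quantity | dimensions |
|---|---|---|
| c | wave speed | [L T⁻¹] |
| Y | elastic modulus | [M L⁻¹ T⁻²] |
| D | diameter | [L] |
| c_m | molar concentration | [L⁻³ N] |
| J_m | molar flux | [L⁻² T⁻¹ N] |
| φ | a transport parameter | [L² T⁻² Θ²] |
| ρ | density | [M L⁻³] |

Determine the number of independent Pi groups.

2

There are 7 variables and 5 base dimensions (M, L, T, Θ, N).
The dimension matrix has rank 5.
Independent dimensionless groups: 7 − 5 = 2.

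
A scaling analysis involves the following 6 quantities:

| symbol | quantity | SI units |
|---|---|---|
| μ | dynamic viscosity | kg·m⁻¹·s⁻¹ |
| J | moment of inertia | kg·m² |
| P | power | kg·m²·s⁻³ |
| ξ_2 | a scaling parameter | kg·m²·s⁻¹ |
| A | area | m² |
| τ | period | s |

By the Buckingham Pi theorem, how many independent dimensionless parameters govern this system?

There are 6 variables and 3 base dimensions (M, L, T).
The dimension matrix has rank 3.
Independent dimensionless groups: 6 − 3 = 3.

3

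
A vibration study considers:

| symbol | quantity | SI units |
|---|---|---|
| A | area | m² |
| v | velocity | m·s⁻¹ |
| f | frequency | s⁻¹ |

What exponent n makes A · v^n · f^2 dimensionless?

Balance the L exponent: (1)·n from v, plus (2) + 2·(0) = 2 from the rest, must sum to zero.
n + 2 = 0, so n = -2.

-2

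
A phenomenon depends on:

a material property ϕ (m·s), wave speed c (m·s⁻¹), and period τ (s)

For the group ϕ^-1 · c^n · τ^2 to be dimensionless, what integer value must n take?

1

Balance the L exponent: (1)·n from c, plus −(1) + 2·(0) = -1 from the rest, must sum to zero.
n − 1 = 0, so n = 1.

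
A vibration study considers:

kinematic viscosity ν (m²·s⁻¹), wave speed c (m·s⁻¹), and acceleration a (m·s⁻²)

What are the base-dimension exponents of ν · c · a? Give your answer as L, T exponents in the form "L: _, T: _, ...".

Collect each base-dimension exponent across the product:
  L: (2) + (1) + (1) = 4
  T: (-1) + (-1) + (-2) = -4
So the dimensions are [L⁴ T⁻⁴].

L: 4, T: -4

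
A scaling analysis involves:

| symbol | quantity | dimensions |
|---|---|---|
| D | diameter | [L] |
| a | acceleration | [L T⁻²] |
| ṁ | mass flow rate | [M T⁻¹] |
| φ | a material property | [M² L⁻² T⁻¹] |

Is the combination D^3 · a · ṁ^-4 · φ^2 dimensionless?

yes

Sum the exponent of each base dimension across the product:
  M: 3·[D]_M + [a]_M − 4·[ṁ]_M + 2·[φ]_M = 3·(0) + (0) − 4·(1) + 2·(2) = 0
  L: 3·[D]_L + [a]_L − 4·[ṁ]_L + 2·[φ]_L = 3·(1) + (1) − 4·(0) + 2·(-2) = 0
  T: 3·[D]_T + [a]_T − 4·[ṁ]_T + 2·[φ]_T = 3·(0) + (-2) − 4·(-1) + 2·(-1) = 0
All base exponents vanish — dimensionless.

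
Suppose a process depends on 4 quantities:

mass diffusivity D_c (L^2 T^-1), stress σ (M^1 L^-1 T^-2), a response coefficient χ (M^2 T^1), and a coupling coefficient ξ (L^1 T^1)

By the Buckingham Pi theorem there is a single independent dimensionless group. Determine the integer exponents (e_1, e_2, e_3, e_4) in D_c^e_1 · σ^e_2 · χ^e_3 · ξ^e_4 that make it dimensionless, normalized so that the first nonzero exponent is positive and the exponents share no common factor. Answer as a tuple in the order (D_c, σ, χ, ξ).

M: e_1·(0) + e_2·(1) + e_3·(2) + e_4·(0) = 0
L: e_1·(2) + e_2·(-1) + e_3·(0) + e_4·(1) = 0
T: e_1·(-1) + e_2·(-2) + e_3·(1) + e_4·(1) = 0
Solving this homogeneous linear system for the smallest-integer solution (first nonzero entry positive) gives (1, -2, 1, -4).

(1, -2, 1, -4)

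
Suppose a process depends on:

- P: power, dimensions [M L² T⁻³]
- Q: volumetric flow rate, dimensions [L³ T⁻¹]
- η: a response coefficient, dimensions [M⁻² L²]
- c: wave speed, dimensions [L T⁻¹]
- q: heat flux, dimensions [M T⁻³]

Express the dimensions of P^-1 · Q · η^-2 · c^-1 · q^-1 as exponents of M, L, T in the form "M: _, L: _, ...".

Collect each base-dimension exponent across the product:
  M: −(1) + (0) − 2·(-2) − (0) − (1) = 2
  L: −(2) + (3) − 2·(2) − (1) − (0) = -4
  T: −(-3) + (-1) − 2·(0) − (-1) − (-3) = 6
So the dimensions are [M² L⁻⁴ T⁶].

M: 2, L: -4, T: 6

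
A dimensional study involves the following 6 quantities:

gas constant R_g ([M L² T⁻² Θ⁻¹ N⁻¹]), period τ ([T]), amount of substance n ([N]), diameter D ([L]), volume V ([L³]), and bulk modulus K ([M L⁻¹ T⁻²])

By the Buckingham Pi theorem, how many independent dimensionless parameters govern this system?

There are 6 variables and 5 base dimensions (M, L, T, Θ, N).
The dimension matrix has rank 5.
Independent dimensionless groups: 6 − 5 = 1.

1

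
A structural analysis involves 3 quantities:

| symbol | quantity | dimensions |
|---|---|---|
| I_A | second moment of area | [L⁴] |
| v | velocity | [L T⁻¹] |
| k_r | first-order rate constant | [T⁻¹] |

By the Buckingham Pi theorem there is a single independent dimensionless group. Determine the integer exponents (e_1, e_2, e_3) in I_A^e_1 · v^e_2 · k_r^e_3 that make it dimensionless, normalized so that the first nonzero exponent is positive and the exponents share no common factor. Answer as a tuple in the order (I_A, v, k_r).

(1, -4, 4)

L: e_1·(4) + e_2·(1) + e_3·(0) = 0
T: e_1·(0) + e_2·(-1) + e_3·(-1) = 0
Solving this homogeneous linear system for the smallest-integer solution (first nonzero entry positive) gives (1, -4, 4).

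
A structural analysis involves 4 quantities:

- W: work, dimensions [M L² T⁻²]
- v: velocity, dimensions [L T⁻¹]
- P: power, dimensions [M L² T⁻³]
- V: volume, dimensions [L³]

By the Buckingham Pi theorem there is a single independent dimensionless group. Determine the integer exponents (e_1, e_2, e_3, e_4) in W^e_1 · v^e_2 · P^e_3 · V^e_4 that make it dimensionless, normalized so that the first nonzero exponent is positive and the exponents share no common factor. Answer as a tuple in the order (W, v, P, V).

(3, 3, -3, -1)

M: e_1·(1) + e_2·(0) + e_3·(1) + e_4·(0) = 0
L: e_1·(2) + e_2·(1) + e_3·(2) + e_4·(3) = 0
T: e_1·(-2) + e_2·(-1) + e_3·(-3) + e_4·(0) = 0
Solving this homogeneous linear system for the smallest-integer solution (first nonzero entry positive) gives (3, 3, -3, -1).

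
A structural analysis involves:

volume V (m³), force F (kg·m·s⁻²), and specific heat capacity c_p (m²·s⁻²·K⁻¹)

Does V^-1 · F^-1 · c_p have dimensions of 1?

Sum the exponent of each base dimension across the product:
  M: −[V]_M − [F]_M + [c_p]_M = −(0) − (1) + (0) = -1
  L: −[V]_L − [F]_L + [c_p]_L = −(3) − (1) + (2) = -2
  T: −[V]_T − [F]_T + [c_p]_T = −(0) − (-2) + (-2) = 0
  Θ: −[V]_Θ − [F]_Θ + [c_p]_Θ = −(0) − (0) + (-1) = -1
Net dimensions [M⁻¹ L⁻² Θ⁻¹] ≠ [1] — not dimensionless.

no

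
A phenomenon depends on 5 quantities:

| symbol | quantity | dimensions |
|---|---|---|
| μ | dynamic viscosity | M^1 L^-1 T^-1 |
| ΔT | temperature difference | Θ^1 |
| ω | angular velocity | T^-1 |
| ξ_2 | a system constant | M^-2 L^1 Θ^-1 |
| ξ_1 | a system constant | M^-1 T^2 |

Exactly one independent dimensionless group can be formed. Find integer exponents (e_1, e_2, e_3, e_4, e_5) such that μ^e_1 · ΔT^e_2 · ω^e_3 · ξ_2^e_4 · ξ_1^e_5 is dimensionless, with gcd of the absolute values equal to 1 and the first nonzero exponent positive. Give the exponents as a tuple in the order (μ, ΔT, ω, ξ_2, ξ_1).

M: e_1·(1) + e_2·(0) + e_3·(0) + e_4·(-2) + e_5·(-1) = 0
L: e_1·(-1) + e_2·(0) + e_3·(0) + e_4·(1) + e_5·(0) = 0
T: e_1·(-1) + e_2·(0) + e_3·(-1) + e_4·(0) + e_5·(2) = 0
Θ: e_1·(0) + e_2·(1) + e_3·(0) + e_4·(-1) + e_5·(0) = 0
Solving this homogeneous linear system for the smallest-integer solution (first nonzero entry positive) gives (1, 1, -3, 1, -1).

(1, 1, -3, 1, -1)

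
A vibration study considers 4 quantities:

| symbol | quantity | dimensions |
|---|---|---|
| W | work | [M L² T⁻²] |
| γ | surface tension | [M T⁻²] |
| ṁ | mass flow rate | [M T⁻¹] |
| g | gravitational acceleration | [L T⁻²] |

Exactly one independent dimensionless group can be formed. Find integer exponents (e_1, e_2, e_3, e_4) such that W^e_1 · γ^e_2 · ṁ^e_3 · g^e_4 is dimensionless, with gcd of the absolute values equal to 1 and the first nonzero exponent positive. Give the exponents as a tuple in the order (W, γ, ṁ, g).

(1, 3, -4, -2)

M: e_1·(1) + e_2·(1) + e_3·(1) + e_4·(0) = 0
L: e_1·(2) + e_2·(0) + e_3·(0) + e_4·(1) = 0
T: e_1·(-2) + e_2·(-2) + e_3·(-1) + e_4·(-2) = 0
Solving this homogeneous linear system for the smallest-integer solution (first nonzero entry positive) gives (1, 3, -4, -2).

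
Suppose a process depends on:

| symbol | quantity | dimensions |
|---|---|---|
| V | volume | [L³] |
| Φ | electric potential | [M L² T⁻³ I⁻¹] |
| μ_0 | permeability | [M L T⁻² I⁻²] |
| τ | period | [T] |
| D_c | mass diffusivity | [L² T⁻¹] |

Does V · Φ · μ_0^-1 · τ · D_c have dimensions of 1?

no

Sum the exponent of each base dimension across the product:
  M: [V]_M + [Φ]_M − [μ_0]_M + [τ]_M + [D_c]_M = (0) + (1) − (1) + (0) + (0) = 0
  L: [V]_L + [Φ]_L − [μ_0]_L + [τ]_L + [D_c]_L = (3) + (2) − (1) + (0) + (2) = 6
  T: [V]_T + [Φ]_T − [μ_0]_T + [τ]_T + [D_c]_T = (0) + (-3) − (-2) + (1) + (-1) = -1
  I: [V]_I + [Φ]_I − [μ_0]_I + [τ]_I + [D_c]_I = (0) + (-1) − (-2) + (0) + (0) = 1
Net dimensions [L⁶ T⁻¹ I] ≠ [1] — not dimensionless.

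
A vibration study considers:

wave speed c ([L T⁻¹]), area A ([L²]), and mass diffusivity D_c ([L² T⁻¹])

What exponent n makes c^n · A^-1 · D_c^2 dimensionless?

Balance the L exponent: (1)·n from c, plus −(2) + 2·(2) = 2 from the rest, must sum to zero.
n + 2 = 0, so n = -2.

-2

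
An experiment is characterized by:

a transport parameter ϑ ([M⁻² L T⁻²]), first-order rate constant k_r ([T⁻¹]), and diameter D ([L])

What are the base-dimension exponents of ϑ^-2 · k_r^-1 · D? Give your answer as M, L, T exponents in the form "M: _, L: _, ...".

M: 4, L: -1, T: 5

Collect each base-dimension exponent across the product:
  M: −2·(-2) − (0) + (0) = 4
  L: −2·(1) − (0) + (1) = -1
  T: −2·(-2) − (-1) + (0) = 5
So the dimensions are [M⁴ L⁻¹ T⁵].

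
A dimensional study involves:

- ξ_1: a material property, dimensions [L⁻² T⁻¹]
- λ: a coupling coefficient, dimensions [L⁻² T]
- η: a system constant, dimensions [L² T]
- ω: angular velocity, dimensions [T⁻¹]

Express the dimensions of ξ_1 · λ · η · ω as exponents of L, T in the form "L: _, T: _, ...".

Collect each base-dimension exponent across the product:
  L: (-2) + (-2) + (2) + (0) = -2
  T: (-1) + (1) + (1) + (-1) = 0
So the dimensions are [L⁻²].

L: -2, T: 0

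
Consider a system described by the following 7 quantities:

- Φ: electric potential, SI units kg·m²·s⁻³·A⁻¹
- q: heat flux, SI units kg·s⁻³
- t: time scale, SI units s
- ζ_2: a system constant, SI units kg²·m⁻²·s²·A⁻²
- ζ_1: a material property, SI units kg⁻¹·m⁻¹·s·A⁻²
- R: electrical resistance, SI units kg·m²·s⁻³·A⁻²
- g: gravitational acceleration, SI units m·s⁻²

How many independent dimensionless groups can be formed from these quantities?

There are 7 variables and 4 base dimensions (M, L, T, I).
The dimension matrix has rank 4.
Independent dimensionless groups: 7 − 4 = 3.

3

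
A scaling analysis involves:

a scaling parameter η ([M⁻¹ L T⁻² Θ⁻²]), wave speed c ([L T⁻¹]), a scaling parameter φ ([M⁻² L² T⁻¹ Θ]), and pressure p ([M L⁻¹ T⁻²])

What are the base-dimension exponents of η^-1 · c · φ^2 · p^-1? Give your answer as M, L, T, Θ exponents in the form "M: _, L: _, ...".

Collect each base-dimension exponent across the product:
  M: −(-1) + (0) + 2·(-2) − (1) = -4
  L: −(1) + (1) + 2·(2) − (-1) = 5
  T: −(-2) + (-1) + 2·(-1) − (-2) = 1
  Θ: −(-2) + (0) + 2·(1) − (0) = 4
So the dimensions are [M⁻⁴ L⁵ T Θ⁴].

M: -4, L: 5, T: 1, Θ: 4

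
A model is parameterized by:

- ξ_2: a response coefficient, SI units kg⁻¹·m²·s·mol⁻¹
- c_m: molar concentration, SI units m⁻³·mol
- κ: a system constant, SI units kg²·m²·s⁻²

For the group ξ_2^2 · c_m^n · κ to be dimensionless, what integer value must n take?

Balance the L exponent: (-3)·n from c_m, plus 2·(2) + (2) = 6 from the rest, must sum to zero.
-3n + 6 = 0, so n = 2.

2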